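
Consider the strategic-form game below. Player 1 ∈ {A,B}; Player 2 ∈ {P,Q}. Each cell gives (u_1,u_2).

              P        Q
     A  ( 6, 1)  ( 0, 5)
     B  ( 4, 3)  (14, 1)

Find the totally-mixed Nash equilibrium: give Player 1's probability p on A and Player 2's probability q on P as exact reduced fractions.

p=1/3, q=7/8

P1 indiff ⇒ q·6+(1-q)·0 = q·4+(1-q)·14 ⇒ q(2) = (1-q)(14) ⇒ q = 7/8
P2 indiff ⇒ p·1+(1-p)·3 = p·5+(1-p)·1 ⇒ p(-4) = (1-p)(-2) ⇒ p = 1/3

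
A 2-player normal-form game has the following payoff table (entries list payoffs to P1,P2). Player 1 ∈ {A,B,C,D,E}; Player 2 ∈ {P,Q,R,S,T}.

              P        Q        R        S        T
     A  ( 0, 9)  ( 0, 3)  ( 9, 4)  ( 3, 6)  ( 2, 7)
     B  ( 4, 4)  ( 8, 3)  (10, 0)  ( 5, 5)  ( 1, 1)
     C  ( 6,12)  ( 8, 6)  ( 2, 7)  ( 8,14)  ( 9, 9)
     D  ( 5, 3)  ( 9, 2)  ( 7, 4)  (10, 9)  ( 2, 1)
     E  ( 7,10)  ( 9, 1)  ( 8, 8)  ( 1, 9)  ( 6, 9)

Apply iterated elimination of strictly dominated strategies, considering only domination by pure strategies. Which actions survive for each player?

IESDS → P1:{C,D,E} P2:{P,S}

P2 drop Q (P beats it: A:9>3 B:4>3 C:12>6 D:3>2 E:10>1)
P2 drop R (S beats it: A:6>4 B:5>0 C:14>7 D:9>4 E:9>8)
P1 drop A (C beats it: P:6>0 S:8>3 T:9>2)
P1 drop B (C beats it: P:6>4 S:8>5 T:9>1)
P2 drop T (P beats it: C:12>9 D:3>1 E:10>9)
P1→{C,D,E} P2→{P,S}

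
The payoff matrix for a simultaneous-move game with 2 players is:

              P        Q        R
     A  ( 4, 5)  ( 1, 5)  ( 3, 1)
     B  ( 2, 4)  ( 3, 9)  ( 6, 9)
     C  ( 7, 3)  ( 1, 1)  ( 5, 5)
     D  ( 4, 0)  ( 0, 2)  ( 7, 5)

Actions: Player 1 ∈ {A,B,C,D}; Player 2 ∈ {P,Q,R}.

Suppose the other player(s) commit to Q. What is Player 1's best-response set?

argmax u_1 = {B}

u_1(A vs Q) = 1
u_1(B vs Q) = 3
u_1(C vs Q) = 1
u_1(D vs Q) = 0
max payoff 3 at {B}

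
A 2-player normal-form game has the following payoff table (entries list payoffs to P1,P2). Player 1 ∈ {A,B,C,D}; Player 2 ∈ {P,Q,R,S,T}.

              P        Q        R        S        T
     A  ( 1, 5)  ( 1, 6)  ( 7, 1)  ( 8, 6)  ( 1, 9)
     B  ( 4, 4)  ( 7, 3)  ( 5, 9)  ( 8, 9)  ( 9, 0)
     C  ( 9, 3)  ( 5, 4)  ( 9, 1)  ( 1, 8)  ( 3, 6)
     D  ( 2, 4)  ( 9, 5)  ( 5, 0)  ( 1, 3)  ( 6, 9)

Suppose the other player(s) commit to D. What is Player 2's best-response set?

BR_2 = {T}

u_2(P vs D) = 4
u_2(Q vs D) = 5
u_2(R vs D) = 0
u_2(S vs D) = 3
u_2(T vs D) = 9
max payoff 9 at {T}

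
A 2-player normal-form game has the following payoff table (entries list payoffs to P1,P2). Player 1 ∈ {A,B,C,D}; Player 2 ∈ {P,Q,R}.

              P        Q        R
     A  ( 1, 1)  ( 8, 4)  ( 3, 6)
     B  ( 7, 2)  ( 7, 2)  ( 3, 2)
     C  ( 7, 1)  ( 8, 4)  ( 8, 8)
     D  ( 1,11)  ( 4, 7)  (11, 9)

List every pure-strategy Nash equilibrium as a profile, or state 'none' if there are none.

Nash profiles: (B,P)

(A,P): not NE [P1→C gives 7>1; P2→R gives 6>1]
(A,Q): not NE [P2→R gives 6>4]
(A,R): not NE [P1→D gives 11>3]
(B,P): NE
(B,Q): not NE [P1→C gives 8>7]
(B,R): not NE [P1→D gives 11>3]
(C,P): not NE [P2→R gives 8>1]
(C,Q): not NE [P2→R gives 8>4]
(C,R): not NE [P1→D gives 11>8]
(D,P): not NE [P1→C gives 7>1]
(D,Q): not NE [P1→C gives 8>4; P2→P gives 11>7]
(D,R): not NE [P2→P gives 11>9]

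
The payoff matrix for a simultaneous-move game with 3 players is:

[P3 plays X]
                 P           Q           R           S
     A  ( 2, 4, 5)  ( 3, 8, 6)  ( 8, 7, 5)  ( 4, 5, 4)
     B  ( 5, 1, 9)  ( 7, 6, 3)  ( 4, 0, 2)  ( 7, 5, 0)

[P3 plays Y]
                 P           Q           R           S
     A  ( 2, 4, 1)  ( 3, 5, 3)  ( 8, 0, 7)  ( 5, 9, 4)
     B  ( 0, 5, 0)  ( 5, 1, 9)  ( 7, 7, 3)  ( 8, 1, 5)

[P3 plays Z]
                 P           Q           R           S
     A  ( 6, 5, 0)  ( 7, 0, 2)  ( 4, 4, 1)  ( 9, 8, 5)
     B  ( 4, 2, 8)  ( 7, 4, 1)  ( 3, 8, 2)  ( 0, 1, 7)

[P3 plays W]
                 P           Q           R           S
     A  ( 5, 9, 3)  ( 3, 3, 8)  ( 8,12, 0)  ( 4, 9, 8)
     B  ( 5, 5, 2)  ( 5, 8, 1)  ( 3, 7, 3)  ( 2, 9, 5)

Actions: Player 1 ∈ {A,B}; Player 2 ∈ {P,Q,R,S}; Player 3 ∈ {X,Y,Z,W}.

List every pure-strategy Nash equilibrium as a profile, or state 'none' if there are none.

No pure NE.

(A,P,X): not NE [P1→B gives 5>2; P2→Q gives 8>4]
(A,P,Y): not NE [P2→S gives 9>4; P3→X gives 5>1]
(A,P,Z): not NE [P2→S gives 8>5; P3→X gives 5>0]
(A,P,W): not NE [P2→R gives 12>9; P3→X gives 5>3]
(A,Q,X): not NE [P1→B gives 7>3; P3→W gives 8>6]
(A,Q,Y): not NE [P1→B gives 5>3; P2→S gives 9>5; P3→W gives 8>3]
(A,Q,Z): not NE [P2→S gives 8>0; P3→W gives 8>2]
(A,Q,W): not NE [P1→B gives 5>3; P2→R gives 12>3]
(A,R,X): not NE [P2→Q gives 8>7; P3→Y gives 7>5]
(A,R,Y): not NE [P2→S gives 9>0]
(A,R,Z): not NE [P2→S gives 8>4; P3→Y gives 7>1]
(A,R,W): not NE [P3→Y gives 7>0]
(A,S,X): not NE [P1→B gives 7>4; P2→Q gives 8>5; P3→W gives 8>4]
(A,S,Y): not NE [P1→B gives 8>5; P3→W gives 8>4]
(A,S,Z): not NE [P3→W gives 8>5]
(A,S,W): not NE [P2→R gives 12>9]
(B,P,X): not NE [P2→Q gives 6>1]
(B,P,Y): not NE [P1→A gives 2>0; P2→R gives 7>5; P3→X gives 9>0]
(B,P,Z): not NE [P1→A gives 6>4; P2→R gives 8>2; P3→X gives 9>8]
(B,P,W): not NE [P2→S gives 9>5; P3→X gives 9>2]
(B,Q,X): not NE [P3→Y gives 9>3]
(B,Q,Y): not NE [P2→R gives 7>1]
(B,Q,Z): not NE [P2→R gives 8>4; P3→Y gives 9>1]
(B,Q,W): not NE [P2→S gives 9>8; P3→Y gives 9>1]
(B,R,X): not NE [P1→A gives 8>4; P2→Q gives 6>0; P3→W gives 3>2]
(B,R,Y): not NE [P1→A gives 8>7]
(B,R,Z): not NE [P1→A gives 4>3; P3→W gives 3>2]
(B,R,W): not NE [P1→A gives 8>3; P2→S gives 9>7]
(B,S,X): not NE [P2→Q gives 6>5; P3→Z gives 7>0]
(B,S,Y): not NE [P2→R gives 7>1; P3→Z gives 7>5]
(B,S,Z): not NE [P1→A gives 9>0; P2→R gives 8>1]
(B,S,W): not NE [P1→A gives 4>2; P3→Z gives 7>5]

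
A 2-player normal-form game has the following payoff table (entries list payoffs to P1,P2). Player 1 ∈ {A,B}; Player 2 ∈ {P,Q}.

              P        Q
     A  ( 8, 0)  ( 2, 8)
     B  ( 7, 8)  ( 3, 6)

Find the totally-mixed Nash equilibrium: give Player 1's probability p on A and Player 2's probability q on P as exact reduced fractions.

P1 mixes 1/5 on A; P2 mixes 1/2 on P

P1 indiff ⇒ q·8+(1-q)·2 = q·7+(1-q)·3 ⇒ q(1) = (1-q)(1) ⇒ q = 1/2
P2 indiff ⇒ p·0+(1-p)·8 = p·8+(1-p)·6 ⇒ p(-8) = (1-p)(-2) ⇒ p = 1/5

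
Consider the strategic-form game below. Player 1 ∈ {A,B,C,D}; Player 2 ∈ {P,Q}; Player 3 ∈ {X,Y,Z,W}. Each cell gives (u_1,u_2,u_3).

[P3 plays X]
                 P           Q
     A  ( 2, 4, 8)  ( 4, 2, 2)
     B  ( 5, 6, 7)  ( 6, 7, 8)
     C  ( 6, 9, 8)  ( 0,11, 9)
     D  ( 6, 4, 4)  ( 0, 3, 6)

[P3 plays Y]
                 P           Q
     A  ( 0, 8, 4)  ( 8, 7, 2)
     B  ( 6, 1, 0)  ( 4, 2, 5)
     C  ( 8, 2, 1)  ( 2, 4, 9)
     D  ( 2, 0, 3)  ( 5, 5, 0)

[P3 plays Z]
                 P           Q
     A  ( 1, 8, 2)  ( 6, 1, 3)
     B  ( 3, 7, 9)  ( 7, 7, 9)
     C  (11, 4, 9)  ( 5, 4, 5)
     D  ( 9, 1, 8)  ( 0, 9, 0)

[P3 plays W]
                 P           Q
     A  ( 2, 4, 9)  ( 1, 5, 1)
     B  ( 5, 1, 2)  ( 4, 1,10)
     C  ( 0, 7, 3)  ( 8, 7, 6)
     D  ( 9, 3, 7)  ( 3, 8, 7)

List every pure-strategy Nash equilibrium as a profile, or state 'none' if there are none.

NE set: (C,P,Z)

(A,P,X): not NE [P1→D gives 6>2; P3→W gives 9>8]
(A,P,Y): not NE [P1→C gives 8>0; P3→W gives 9>4]
(A,P,Z): not NE [P1→C gives 11>1; P3→W gives 9>2]
(A,P,W): not NE [P1→D gives 9>2; P2→Q gives 5>4]
(A,Q,X): not NE [P1→B gives 6>4; P2→P gives 4>2; P3→Z gives 3>2]
(A,Q,Y): not NE [P2→P gives 8>7; P3→Z gives 3>2]
(A,Q,Z): not NE [P1→B gives 7>6; P2→P gives 8>1]
(A,Q,W): not NE [P1→C gives 8>1; P3→Z gives 3>1]
(B,P,X): not NE [P1→D gives 6>5; P2→Q gives 7>6; P3→Z gives 9>7]
(B,P,Y): not NE [P1→C gives 8>6; P2→Q gives 2>1; P3→Z gives 9>0]
(B,P,Z): not NE [P1→C gives 11>3]
(B,P,W): not NE [P1→D gives 9>5; P3→Z gives 9>2]
(B,Q,X): not NE [P3→W gives 10>8]
(B,Q,Y): not NE [P1→A gives 8>4; P3→W gives 10>5]
(B,Q,Z): not NE [P3→W gives 10>9]
(B,Q,W): not NE [P1→C gives 8>4]
(C,P,X): not NE [P2→Q gives 11>9; P3→Z gives 9>8]
(C,P,Y): not NE [P2→Q gives 4>2; P3→Z gives 9>1]
(C,P,Z): NE
(C,P,W): not NE [P1→D gives 9>0; P3→Z gives 9>3]
(C,Q,X): not NE [P1→B gives 6>0]
(C,Q,Y): not NE [P1→A gives 8>2]
(C,Q,Z): not NE [P1→B gives 7>5; P3→Y gives 9>5]
(C,Q,W): not NE [P3→Y gives 9>6]
(D,P,X): not NE [P3→Z gives 8>4]
(D,P,Y): not NE [P1→C gives 8>2; P2→Q gives 5>0; P3→Z gives 8>3]
(D,P,Z): not NE [P1→C gives 11>9; P2→Q gives 9>1]
(D,P,W): not NE [P2→Q gives 8>3; P3→Z gives 8>7]
(D,Q,X): not NE [P1→B gives 6>0; P2→P gives 4>3; P3→W gives 7>6]
(D,Q,Y): not NE [P1→A gives 8>5; P3→W gives 7>0]
(D,Q,Z): not NE [P1→B gives 7>0; P3→W gives 7>0]
(D,Q,W): not NE [P1→C gives 8>3]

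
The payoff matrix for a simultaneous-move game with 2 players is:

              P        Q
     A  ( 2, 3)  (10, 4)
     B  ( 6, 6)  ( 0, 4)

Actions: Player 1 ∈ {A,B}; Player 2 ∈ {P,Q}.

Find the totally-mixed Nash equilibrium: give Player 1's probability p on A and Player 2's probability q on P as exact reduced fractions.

P1 indiff ⇒ q·2+(1-q)·10 = q·6+(1-q)·0 ⇒ q(-4) = (1-q)(-10) ⇒ q = 5/7
P2 indiff ⇒ p·3+(1-p)·6 = p·4+(1-p)·4 ⇒ p(-1) = (1-p)(-2) ⇒ p = 2/3

(p,q) = (2/3, 5/7)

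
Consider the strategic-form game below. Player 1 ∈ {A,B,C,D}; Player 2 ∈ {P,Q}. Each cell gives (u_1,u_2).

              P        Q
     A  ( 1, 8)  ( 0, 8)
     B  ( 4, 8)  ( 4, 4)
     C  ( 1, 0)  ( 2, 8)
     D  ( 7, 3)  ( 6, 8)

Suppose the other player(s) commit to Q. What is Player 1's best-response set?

u_1(A vs Q) = 0
u_1(B vs Q) = 4
u_1(C vs Q) = 2
u_1(D vs Q) = 6
max payoff 6 at {D}

BR_1 = {D}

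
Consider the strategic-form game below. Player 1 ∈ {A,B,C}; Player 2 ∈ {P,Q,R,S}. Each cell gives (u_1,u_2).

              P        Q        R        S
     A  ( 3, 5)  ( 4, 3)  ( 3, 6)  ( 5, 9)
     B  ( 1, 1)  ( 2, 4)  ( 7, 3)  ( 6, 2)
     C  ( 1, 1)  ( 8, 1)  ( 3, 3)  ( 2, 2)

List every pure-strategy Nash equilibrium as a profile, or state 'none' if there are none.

(A,P): not NE [P2→S gives 9>5]
(A,Q): not NE [P1→C gives 8>4; P2→S gives 9>3]
(A,R): not NE [P1→B gives 7>3; P2→S gives 9>6]
(A,S): not NE [P1→B gives 6>5]
(B,P): not NE [P1→A gives 3>1; P2→Q gives 4>1]
(B,Q): not NE [P1→C gives 8>2]
(B,R): not NE [P2→Q gives 4>3]
(B,S): not NE [P2→Q gives 4>2]
(C,P): not NE [P1→A gives 3>1; P2→R gives 3>1]
(C,Q): not NE [P2→R gives 3>1]
(C,R): not NE [P1→B gives 7>3]
(C,S): not NE [P1→B gives 6>2; P2→R gives 3>2]

PSNE: ∅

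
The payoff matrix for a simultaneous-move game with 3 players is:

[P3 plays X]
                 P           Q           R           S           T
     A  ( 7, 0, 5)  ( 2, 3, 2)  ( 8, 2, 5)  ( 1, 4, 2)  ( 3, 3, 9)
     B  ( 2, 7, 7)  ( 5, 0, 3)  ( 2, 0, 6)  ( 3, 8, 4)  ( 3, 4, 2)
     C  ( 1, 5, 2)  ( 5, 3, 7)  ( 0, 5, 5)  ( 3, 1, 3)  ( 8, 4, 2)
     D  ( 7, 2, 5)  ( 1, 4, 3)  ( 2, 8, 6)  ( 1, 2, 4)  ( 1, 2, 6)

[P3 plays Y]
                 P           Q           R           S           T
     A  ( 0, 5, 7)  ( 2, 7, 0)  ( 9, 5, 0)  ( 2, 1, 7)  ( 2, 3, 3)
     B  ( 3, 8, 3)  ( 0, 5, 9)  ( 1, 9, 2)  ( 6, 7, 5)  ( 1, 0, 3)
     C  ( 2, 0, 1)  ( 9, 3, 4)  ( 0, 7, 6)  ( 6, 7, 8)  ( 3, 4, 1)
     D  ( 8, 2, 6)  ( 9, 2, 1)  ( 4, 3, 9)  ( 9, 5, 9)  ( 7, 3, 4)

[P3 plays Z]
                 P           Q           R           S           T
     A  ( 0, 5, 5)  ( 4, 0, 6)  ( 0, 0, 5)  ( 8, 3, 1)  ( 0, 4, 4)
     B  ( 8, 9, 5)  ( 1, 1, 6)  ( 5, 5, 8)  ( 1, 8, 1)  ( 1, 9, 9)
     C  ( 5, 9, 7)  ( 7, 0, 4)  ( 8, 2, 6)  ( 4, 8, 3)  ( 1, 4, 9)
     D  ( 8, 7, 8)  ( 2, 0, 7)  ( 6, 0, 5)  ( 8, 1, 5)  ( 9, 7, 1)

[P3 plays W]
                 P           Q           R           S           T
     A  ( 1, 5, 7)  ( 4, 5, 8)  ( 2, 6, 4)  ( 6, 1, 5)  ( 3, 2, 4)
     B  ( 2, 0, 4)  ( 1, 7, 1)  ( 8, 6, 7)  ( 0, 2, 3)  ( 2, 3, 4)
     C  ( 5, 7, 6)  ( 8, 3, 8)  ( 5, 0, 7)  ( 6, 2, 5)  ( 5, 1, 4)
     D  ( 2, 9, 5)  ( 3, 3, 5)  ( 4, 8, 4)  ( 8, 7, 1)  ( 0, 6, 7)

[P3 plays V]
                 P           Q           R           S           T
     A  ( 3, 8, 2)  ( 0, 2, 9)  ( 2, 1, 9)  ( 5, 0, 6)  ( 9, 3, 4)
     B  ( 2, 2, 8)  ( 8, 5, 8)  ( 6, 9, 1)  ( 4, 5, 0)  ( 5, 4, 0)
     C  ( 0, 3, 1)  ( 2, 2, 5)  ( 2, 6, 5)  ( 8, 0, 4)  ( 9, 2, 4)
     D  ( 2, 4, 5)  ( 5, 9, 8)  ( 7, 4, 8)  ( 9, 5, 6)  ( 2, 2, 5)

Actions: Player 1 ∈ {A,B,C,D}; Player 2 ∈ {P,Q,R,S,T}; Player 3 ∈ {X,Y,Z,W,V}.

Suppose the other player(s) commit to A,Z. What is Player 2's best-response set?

u_2(P vs A,Z) = 5
u_2(Q vs A,Z) = 0
u_2(R vs A,Z) = 0
u_2(S vs A,Z) = 3
u_2(T vs A,Z) = 4
max payoff 5 at {P}

argmax u_2 = {P}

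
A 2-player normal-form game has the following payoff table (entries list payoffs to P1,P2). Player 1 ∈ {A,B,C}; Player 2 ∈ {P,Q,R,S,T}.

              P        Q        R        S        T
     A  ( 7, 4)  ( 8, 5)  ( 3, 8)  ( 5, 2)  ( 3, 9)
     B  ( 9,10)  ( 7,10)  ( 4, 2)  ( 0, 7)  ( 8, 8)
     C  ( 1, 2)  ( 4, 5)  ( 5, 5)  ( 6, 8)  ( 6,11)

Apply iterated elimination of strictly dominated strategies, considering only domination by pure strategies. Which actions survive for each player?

Remaining: P1:{A,B} P2:{P,Q,T}

P2 drop R (T beats it: A:9>8 B:8>2 C:11>5)
P2 drop S (T beats it: A:9>2 B:8>7 C:11>8)
P1 drop C (B beats it: P:9>1 Q:7>4 T:8>6)
P1→{A,B} P2→{P,Q,T}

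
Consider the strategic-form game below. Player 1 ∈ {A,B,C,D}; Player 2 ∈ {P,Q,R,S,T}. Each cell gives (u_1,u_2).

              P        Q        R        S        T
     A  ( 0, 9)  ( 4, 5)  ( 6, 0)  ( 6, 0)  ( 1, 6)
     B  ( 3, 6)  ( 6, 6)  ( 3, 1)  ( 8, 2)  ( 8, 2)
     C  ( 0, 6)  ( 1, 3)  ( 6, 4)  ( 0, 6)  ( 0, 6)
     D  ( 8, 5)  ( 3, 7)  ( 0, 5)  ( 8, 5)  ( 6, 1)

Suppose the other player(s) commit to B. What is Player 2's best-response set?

u_2(P vs B) = 6
u_2(Q vs B) = 6
u_2(R vs B) = 1
u_2(S vs B) = 2
u_2(T vs B) = 2
max payoff 6 at {P,Q}

BR_2 = {P,Q}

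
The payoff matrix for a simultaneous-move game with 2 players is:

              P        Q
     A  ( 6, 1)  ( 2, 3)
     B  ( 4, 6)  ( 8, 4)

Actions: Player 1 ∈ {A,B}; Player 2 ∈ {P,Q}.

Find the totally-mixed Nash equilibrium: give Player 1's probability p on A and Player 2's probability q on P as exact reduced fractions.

P1 mixes 1/2 on A; P2 mixes 3/4 on P

P1 indiff ⇒ q·6+(1-q)·2 = q·4+(1-q)·8 ⇒ q(2) = (1-q)(6) ⇒ q = 3/4
P2 indiff ⇒ p·1+(1-p)·6 = p·3+(1-p)·4 ⇒ p(-2) = (1-p)(-2) ⇒ p = 1/2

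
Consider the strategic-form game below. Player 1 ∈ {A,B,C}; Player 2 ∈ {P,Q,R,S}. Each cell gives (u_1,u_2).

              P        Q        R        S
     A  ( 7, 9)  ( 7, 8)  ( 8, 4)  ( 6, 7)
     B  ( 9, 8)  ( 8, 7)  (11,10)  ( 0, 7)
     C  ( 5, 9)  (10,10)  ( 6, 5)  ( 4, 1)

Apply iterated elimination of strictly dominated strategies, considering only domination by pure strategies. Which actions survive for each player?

P2 drop S (P beats it: A:9>7 B:8>7 C:9>1)
P1 drop A (B beats it: P:9>7 Q:8>7 R:11>8)
P1→{B,C} P2→{P,Q,R}

Survivors P1:{B,C} P2:{P,Q,R}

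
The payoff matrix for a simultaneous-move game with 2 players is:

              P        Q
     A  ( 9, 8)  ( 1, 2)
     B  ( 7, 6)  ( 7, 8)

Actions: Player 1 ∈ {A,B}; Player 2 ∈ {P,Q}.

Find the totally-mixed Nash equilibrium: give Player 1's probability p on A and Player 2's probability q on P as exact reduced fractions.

(p,q) = (1/4, 3/4)

P1 indiff ⇒ q·9+(1-q)·1 = q·7+(1-q)·7 ⇒ q(2) = (1-q)(6) ⇒ q = 3/4
P2 indiff ⇒ p·8+(1-p)·6 = p·2+(1-p)·8 ⇒ p(6) = (1-p)(2) ⇒ p = 1/4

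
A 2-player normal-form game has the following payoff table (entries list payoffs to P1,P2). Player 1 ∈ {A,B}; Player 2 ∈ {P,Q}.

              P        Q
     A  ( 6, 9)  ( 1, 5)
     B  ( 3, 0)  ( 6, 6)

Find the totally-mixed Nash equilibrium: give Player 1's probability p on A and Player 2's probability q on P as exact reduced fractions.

P1 indiff ⇒ q·6+(1-q)·1 = q·3+(1-q)·6 ⇒ q(3) = (1-q)(5) ⇒ q = 5/8
P2 indiff ⇒ p·9+(1-p)·0 = p·5+(1-p)·6 ⇒ p(4) = (1-p)(6) ⇒ p = 3/5

P1 mixes 3/5 on A; P2 mixes 5/8 on P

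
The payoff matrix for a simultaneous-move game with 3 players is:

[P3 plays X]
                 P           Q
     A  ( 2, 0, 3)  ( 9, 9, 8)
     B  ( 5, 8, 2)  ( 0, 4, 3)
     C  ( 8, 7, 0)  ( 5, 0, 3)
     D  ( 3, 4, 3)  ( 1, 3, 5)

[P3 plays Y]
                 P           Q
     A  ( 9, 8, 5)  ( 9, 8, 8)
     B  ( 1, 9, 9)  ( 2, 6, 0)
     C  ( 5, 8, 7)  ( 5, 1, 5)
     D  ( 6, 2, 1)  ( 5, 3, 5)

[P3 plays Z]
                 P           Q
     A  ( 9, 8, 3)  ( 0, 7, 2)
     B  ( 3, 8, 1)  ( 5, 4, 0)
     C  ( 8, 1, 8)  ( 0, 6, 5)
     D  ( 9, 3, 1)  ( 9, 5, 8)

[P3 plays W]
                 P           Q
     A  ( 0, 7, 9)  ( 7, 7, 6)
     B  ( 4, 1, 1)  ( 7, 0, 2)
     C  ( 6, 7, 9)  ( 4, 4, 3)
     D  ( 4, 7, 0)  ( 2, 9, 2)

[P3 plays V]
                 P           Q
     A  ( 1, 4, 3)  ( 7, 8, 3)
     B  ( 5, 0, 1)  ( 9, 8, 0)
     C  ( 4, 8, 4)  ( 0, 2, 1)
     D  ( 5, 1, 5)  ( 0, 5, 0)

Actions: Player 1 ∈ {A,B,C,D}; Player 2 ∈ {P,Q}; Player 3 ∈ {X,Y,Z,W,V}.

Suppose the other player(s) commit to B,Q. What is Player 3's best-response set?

argmax u_3 = {X}

u_3(X vs B,Q) = 3
u_3(Y vs B,Q) = 0
u_3(Z vs B,Q) = 0
u_3(W vs B,Q) = 2
u_3(V vs B,Q) = 0
max payoff 3 at {X}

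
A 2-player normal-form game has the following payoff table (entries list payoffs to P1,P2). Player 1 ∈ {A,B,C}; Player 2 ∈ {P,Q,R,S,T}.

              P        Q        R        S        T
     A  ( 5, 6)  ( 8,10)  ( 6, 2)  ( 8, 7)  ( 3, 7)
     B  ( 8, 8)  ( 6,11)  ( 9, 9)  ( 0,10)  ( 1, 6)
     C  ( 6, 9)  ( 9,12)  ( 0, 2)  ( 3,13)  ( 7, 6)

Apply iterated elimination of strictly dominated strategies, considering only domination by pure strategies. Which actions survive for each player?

P2 drop P (Q beats it: A:10>6 B:11>8 C:12>9)
P2 drop R (Q beats it: A:10>2 B:11>9 C:12>2)
P1 drop B (A beats it: Q:8>6 S:8>0 T:3>1)
P2 drop T (Q beats it: A:10>7 C:12>6)
P1→{A,C} P2→{Q,S}

IESDS → P1:{A,C} P2:{Q,S}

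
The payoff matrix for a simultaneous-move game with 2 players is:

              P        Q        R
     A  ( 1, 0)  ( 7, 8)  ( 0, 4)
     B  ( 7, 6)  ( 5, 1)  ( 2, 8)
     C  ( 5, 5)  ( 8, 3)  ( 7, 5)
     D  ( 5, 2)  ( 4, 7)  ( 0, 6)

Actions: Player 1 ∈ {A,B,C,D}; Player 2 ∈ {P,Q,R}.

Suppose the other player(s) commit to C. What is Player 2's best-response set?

BR_2 = {P,R}

u_2(P vs C) = 5
u_2(Q vs C) = 3
u_2(R vs C) = 5
max payoff 5 at {P,R}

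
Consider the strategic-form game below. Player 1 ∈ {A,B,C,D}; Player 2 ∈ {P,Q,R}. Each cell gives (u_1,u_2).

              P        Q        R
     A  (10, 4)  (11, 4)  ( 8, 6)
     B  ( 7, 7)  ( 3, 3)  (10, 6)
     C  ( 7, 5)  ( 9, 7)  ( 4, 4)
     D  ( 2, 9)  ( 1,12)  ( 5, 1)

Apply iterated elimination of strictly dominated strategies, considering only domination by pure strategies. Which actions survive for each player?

P1 drop C (A beats it: P:10>7 Q:11>9 R:8>4)
P1 drop D (A beats it: P:10>2 Q:11>1 R:8>5)
P2 drop Q (R beats it: A:6>4 B:6>3)
P1→{A,B} P2→{P,R}

Remaining: P1:{A,B} P2:{P,R}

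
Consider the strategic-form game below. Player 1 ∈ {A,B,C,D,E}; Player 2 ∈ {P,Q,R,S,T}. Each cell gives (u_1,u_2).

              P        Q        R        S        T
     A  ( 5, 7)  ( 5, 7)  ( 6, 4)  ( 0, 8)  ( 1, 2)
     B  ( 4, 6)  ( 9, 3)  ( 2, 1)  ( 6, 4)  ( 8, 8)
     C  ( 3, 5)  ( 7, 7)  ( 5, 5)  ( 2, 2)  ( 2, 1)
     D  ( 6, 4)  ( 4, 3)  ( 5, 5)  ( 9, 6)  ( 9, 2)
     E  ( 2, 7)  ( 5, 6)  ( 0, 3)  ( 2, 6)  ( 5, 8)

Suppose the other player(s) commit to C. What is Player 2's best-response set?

argmax u_2 = {Q}

u_2(P vs C) = 5
u_2(Q vs C) = 7
u_2(R vs C) = 5
u_2(S vs C) = 2
u_2(T vs C) = 1
max payoff 7 at {Q}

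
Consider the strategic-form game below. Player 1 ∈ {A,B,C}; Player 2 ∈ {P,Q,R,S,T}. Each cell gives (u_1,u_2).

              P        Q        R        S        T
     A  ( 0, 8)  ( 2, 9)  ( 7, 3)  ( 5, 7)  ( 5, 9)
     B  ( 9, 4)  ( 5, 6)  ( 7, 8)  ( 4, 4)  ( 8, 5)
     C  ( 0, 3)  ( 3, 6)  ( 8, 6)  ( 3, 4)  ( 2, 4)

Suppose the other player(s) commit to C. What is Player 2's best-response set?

u_2(P vs C) = 3
u_2(Q vs C) = 6
u_2(R vs C) = 6
u_2(S vs C) = 4
u_2(T vs C) = 4
max payoff 6 at {Q,R}

argmax u_2 = {Q,R}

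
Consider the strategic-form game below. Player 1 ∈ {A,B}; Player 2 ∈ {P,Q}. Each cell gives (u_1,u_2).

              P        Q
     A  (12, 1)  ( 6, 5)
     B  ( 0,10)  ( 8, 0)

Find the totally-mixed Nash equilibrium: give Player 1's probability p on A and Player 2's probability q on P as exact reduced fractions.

(p,q) = (5/7, 1/7)

P1 indiff ⇒ q·12+(1-q)·6 = q·0+(1-q)·8 ⇒ q(12) = (1-q)(2) ⇒ q = 1/7
P2 indiff ⇒ p·1+(1-p)·10 = p·5+(1-p)·0 ⇒ p(-4) = (1-p)(-10) ⇒ p = 5/7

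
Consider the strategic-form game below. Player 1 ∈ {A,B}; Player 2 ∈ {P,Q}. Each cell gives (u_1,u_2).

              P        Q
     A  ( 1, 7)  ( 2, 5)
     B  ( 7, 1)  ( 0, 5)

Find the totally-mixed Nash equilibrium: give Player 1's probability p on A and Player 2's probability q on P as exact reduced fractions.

P1 mixes 2/3 on A; P2 mixes 1/4 on P

P1 indiff ⇒ q·1+(1-q)·2 = q·7+(1-q)·0 ⇒ q(-6) = (1-q)(-2) ⇒ q = 1/4
P2 indiff ⇒ p·7+(1-p)·1 = p·5+(1-p)·5 ⇒ p(2) = (1-p)(4) ⇒ p = 2/3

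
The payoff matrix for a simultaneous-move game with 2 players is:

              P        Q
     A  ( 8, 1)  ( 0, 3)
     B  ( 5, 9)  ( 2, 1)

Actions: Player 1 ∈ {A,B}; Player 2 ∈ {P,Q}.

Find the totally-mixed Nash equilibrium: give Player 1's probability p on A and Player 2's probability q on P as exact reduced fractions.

P1 mixes 4/5 on A; P2 mixes 2/5 on P

P1 indiff ⇒ q·8+(1-q)·0 = q·5+(1-q)·2 ⇒ q(3) = (1-q)(2) ⇒ q = 2/5
P2 indiff ⇒ p·1+(1-p)·9 = p·3+(1-p)·1 ⇒ p(-2) = (1-p)(-8) ⇒ p = 4/5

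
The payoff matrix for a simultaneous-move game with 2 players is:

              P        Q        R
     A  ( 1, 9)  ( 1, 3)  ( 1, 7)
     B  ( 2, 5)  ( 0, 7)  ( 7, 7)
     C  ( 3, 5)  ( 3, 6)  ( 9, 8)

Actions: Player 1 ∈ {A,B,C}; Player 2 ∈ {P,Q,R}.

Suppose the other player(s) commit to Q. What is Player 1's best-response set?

BR_1 = {C}

u_1(A vs Q) = 1
u_1(B vs Q) = 0
u_1(C vs Q) = 3
max payoff 3 at {C}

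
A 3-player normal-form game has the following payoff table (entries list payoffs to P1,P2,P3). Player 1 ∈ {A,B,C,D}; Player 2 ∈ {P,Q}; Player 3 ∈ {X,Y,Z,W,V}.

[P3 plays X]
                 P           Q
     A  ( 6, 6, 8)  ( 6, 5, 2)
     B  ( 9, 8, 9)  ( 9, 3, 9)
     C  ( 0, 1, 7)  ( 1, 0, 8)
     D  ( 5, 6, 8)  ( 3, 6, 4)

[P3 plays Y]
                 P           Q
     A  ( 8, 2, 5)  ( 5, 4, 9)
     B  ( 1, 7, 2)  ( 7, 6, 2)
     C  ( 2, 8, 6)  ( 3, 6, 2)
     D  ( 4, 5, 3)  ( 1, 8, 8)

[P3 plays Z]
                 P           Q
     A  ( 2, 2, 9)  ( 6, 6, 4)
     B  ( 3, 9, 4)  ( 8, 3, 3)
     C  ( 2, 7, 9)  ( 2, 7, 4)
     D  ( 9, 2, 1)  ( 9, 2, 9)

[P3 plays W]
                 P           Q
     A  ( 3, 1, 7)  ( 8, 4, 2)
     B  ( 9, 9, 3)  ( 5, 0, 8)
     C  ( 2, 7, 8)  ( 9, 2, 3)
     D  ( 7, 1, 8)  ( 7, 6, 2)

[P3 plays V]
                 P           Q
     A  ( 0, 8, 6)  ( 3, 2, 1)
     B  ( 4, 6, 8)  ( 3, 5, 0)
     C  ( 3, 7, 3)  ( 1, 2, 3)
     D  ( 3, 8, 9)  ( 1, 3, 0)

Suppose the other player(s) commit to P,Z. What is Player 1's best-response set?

u_1(A vs P,Z) = 2
u_1(B vs P,Z) = 3
u_1(C vs P,Z) = 2
u_1(D vs P,Z) = 9
max payoff 9 at {D}

argmax u_1 = {D}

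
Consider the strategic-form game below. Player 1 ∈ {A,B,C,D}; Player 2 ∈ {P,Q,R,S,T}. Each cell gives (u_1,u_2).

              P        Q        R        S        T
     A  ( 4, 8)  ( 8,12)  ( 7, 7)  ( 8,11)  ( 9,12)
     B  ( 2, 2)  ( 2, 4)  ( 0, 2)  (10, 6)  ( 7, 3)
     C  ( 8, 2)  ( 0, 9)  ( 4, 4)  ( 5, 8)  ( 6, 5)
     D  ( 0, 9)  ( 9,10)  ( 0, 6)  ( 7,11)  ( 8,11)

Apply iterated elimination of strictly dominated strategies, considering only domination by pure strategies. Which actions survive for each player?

P2 drop P (Q beats it: A:12>8 B:4>2 C:9>2 D:10>9)
P1 drop C (A beats it: Q:8>0 R:7>4 S:8>5 T:9>6)
P2 drop R (Q beats it: A:12>7 B:4>2 D:10>6)
P1→{A,B,D} P2→{Q,S,T}

Survivors P1:{A,B,D} P2:{Q,S,T}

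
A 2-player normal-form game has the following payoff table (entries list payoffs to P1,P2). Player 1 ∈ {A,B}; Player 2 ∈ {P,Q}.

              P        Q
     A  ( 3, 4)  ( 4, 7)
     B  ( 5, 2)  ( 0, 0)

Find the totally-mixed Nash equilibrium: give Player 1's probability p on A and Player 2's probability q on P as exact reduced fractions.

(p,q) = (2/5, 2/3)

P1 indiff ⇒ q·3+(1-q)·4 = q·5+(1-q)·0 ⇒ q(-2) = (1-q)(-4) ⇒ q = 2/3
P2 indiff ⇒ p·4+(1-p)·2 = p·7+(1-p)·0 ⇒ p(-3) = (1-p)(-2) ⇒ p = 2/5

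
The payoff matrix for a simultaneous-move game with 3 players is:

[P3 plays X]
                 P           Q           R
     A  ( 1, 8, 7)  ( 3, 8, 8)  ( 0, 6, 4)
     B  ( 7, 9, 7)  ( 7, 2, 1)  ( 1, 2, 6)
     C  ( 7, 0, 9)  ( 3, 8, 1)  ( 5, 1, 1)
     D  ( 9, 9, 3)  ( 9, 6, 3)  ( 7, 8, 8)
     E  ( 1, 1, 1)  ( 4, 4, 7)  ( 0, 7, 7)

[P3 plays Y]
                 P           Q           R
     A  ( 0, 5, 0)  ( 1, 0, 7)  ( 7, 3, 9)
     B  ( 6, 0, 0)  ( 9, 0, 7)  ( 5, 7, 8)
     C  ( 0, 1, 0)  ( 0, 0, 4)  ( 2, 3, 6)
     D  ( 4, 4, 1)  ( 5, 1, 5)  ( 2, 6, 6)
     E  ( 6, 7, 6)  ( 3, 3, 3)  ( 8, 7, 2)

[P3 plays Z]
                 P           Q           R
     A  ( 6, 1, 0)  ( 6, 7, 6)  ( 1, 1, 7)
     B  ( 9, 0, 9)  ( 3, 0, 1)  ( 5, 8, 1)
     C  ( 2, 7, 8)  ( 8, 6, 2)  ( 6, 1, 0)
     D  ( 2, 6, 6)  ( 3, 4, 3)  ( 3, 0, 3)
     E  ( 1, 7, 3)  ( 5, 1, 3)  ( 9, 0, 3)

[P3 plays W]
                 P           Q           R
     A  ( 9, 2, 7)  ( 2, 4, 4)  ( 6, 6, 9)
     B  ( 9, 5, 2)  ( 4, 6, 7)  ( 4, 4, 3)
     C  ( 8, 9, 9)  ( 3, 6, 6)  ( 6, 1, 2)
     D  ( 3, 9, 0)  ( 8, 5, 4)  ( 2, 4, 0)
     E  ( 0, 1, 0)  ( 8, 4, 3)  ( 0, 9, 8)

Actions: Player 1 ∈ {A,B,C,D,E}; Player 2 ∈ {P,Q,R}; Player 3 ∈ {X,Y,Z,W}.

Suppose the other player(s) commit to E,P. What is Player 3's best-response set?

u_3(X vs E,P) = 1
u_3(Y vs E,P) = 6
u_3(Z vs E,P) = 3
u_3(W vs E,P) = 0
max payoff 6 at {Y}

BR_3 = {Y}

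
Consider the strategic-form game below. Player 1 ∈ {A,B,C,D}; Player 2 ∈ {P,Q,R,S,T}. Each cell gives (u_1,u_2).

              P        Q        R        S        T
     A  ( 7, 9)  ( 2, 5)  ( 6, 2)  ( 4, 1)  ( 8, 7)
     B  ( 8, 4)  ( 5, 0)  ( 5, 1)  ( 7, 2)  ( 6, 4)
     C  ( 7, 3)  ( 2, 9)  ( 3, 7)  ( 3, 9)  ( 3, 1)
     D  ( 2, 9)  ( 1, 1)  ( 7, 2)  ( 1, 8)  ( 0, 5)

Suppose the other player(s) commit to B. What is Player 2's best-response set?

u_2(P vs B) = 4
u_2(Q vs B) = 0
u_2(R vs B) = 1
u_2(S vs B) = 2
u_2(T vs B) = 4
max payoff 4 at {P,T}

BR_2 = {P,T}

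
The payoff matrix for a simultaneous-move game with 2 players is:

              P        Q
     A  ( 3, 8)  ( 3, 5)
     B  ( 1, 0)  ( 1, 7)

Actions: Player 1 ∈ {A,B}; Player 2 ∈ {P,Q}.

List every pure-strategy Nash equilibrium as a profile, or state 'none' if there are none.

PSNE = {(A,P)}

(A,P): NE
(A,Q): not NE [P2→P gives 8>5]
(B,P): not NE [P1→A gives 3>1; P2→Q gives 7>0]
(B,Q): not NE [P1→A gives 3>1]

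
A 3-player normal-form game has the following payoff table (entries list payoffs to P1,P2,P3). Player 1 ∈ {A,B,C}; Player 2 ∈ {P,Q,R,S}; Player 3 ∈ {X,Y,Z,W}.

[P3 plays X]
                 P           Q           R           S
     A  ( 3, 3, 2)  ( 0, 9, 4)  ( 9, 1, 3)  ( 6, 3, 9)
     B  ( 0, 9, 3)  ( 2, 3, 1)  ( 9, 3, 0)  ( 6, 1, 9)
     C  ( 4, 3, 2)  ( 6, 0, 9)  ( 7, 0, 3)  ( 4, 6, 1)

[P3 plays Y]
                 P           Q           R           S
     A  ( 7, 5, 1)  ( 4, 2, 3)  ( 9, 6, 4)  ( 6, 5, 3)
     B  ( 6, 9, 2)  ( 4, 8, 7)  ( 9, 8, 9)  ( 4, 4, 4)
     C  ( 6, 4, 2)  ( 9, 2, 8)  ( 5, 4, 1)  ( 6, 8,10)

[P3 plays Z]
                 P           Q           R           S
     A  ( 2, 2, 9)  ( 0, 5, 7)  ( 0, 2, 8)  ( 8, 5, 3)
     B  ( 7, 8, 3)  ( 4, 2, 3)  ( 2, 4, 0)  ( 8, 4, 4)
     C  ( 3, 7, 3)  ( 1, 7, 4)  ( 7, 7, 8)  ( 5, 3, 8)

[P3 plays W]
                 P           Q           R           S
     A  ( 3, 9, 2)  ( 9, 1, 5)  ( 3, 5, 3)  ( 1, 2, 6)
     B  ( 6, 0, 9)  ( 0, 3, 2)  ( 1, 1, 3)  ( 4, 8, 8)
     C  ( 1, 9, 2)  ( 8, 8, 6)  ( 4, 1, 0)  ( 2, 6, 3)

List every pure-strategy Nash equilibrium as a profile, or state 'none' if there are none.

(A,P,X): not NE [P1→C gives 4>3; P2→Q gives 9>3; P3→Z gives 9>2]
(A,P,Y): not NE [P2→R gives 6>5; P3→Z gives 9>1]
(A,P,Z): not NE [P1→B gives 7>2; P2→S gives 5>2]
(A,P,W): not NE [P1→B gives 6>3; P3→Z gives 9>2]
(A,Q,X): not NE [P1→C gives 6>0; P3→Z gives 7>4]
(A,Q,Y): not NE [P1→C gives 9>4; P2→R gives 6>2; P3→Z gives 7>3]
(A,Q,Z): not NE [P1→B gives 4>0]
(A,Q,W): not NE [P2→P gives 9>1; P3→Z gives 7>5]
(A,R,X): not NE [P2→Q gives 9>1; P3→Z gives 8>3]
(A,R,Y): not NE [P3→Z gives 8>4]
(A,R,Z): not NE [P1→C gives 7>0; P2→S gives 5>2]
(A,R,W): not NE [P1→C gives 4>3; P2→P gives 9>5; P3→Z gives 8>3]
(A,S,X): not NE [P2→Q gives 9>3]
(A,S,Y): not NE [P2→R gives 6>5; P3→X gives 9>3]
(A,S,Z): not NE [P3→X gives 9>3]
(A,S,W): not NE [P1→B gives 4>1; P2→P gives 9>2; P3→X gives 9>6]
(B,P,X): not NE [P1→C gives 4>0; P3→W gives 9>3]
(B,P,Y): not NE [P1→A gives 7>6; P3→W gives 9>2]
(B,P,Z): not NE [P3→W gives 9>3]
(B,P,W): not NE [P2→S gives 8>0]
(B,Q,X): not NE [P1→C gives 6>2; P2→P gives 9>3; P3→Y gives 7>1]
(B,Q,Y): not NE [P1→C gives 9>4; P2→P gives 9>8]
(B,Q,Z): not NE [P2→P gives 8>2; P3→Y gives 7>3]
(B,Q,W): not NE [P1→A gives 9>0; P2→S gives 8>3; P3→Y gives 7>2]
(B,R,X): not NE [P2→P gives 9>3; P3→Y gives 9>0]
(B,R,Y): not NE [P2→P gives 9>8]
(B,R,Z): not NE [P1→C gives 7>2; P2→P gives 8>4; P3→Y gives 9>0]
(B,R,W): not NE [P1→C gives 4>1; P2→S gives 8>1; P3→Y gives 9>3]
(B,S,X): not NE [P2→P gives 9>1]
(B,S,Y): not NE [P1→C gives 6>4; P2→P gives 9>4; P3→X gives 9>4]
(B,S,Z): not NE [P2→P gives 8>4; P3→X gives 9>4]
(B,S,W): not NE [P3→X gives 9>8]
(C,P,X): not NE [P2→S gives 6>3; P3→Z gives 3>2]
(C,P,Y): not NE [P1→A gives 7>6; P2→S gives 8>4; P3→Z gives 3>2]
(C,P,Z): not NE [P1→B gives 7>3]
(C,P,W): not NE [P1→B gives 6>1; P3→Z gives 3>2]
(C,Q,X): not NE [P2→S gives 6>0]
(C,Q,Y): not NE [P2→S gives 8>2; P3→X gives 9>8]
(C,Q,Z): not NE [P1→B gives 4>1; P3→X gives 9>4]
(C,Q,W): not NE [P1→A gives 9>8; P2→P gives 9>8; P3→X gives 9>6]
(C,R,X): not NE [P1→B gives 9>7; P2→S gives 6>0; P3→Z gives 8>3]
(C,R,Y): not NE [P1→B gives 9>5; P2→S gives 8>4; P3→Z gives 8>1]
(C,R,Z): NE
(C,R,W): not NE [P2→P gives 9>1; P3→Z gives 8>0]
(C,S,X): not NE [P1→B gives 6>4; P3→Y gives 10>1]
(C,S,Y): NE
(C,S,Z): not NE [P1→B gives 8>5; P2→R gives 7>3; P3→Y gives 10>8]
(C,S,W): not NE [P1→B gives 4>2; P2→P gives 9>6; P3→Y gives 10>3]

NE set: (C,R,Z), (C,S,Y)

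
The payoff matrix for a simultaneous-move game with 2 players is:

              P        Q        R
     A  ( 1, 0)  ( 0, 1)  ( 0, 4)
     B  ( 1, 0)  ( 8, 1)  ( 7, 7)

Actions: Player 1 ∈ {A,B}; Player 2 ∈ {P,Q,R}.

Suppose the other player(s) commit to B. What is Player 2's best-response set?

u_2(P vs B) = 0
u_2(Q vs B) = 1
u_2(R vs B) = 7
max payoff 7 at {R}

argmax u_2 = {R}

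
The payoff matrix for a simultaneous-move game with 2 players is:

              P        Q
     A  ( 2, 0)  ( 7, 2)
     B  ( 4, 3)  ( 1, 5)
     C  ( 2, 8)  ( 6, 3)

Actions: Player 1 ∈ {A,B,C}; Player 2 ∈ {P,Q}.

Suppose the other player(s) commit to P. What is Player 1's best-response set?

argmax u_1 = {B}

u_1(A vs P) = 2
u_1(B vs P) = 4
u_1(C vs P) = 2
max payoff 4 at {B}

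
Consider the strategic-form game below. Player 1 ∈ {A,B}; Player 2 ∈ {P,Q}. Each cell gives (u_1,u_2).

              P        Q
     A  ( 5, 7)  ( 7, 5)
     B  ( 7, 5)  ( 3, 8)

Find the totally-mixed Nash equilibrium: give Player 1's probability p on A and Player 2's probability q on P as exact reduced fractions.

P1 indiff ⇒ q·5+(1-q)·7 = q·7+(1-q)·3 ⇒ q(-2) = (1-q)(-4) ⇒ q = 2/3
P2 indiff ⇒ p·7+(1-p)·5 = p·5+(1-p)·8 ⇒ p(2) = (1-p)(3) ⇒ p = 3/5

p=3/5, q=2/3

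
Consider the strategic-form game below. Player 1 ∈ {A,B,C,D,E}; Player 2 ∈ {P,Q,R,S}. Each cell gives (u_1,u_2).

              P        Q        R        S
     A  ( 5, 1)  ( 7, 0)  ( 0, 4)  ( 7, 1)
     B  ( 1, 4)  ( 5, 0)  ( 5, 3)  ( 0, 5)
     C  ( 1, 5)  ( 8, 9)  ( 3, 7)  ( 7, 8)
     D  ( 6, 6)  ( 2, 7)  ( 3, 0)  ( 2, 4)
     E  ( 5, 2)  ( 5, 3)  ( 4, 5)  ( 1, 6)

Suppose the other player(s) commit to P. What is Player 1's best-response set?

u_1(A vs P) = 5
u_1(B vs P) = 1
u_1(C vs P) = 1
u_1(D vs P) = 6
u_1(E vs P) = 5
max payoff 6 at {D}

P1 best: {D}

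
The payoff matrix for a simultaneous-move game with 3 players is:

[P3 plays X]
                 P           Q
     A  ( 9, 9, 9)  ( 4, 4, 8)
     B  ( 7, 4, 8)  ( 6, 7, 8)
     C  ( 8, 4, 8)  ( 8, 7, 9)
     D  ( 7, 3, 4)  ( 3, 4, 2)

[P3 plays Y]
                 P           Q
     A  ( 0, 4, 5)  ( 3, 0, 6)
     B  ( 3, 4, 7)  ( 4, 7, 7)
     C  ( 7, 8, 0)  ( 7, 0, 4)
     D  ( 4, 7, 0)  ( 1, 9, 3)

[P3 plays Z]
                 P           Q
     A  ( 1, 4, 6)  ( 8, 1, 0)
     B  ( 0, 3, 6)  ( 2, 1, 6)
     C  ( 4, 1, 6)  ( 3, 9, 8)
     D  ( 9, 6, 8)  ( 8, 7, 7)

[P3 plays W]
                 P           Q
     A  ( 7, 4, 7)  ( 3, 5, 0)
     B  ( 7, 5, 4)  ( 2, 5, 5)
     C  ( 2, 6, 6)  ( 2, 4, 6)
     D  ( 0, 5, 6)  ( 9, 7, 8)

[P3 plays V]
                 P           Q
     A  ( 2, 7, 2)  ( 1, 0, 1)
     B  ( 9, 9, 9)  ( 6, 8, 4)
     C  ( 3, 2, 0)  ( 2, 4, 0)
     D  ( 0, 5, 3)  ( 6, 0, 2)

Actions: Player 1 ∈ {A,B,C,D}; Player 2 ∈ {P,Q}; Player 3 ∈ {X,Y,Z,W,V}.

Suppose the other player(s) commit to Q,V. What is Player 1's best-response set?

argmax u_1 = {B,D}

u_1(A vs Q,V) = 1
u_1(B vs Q,V) = 6
u_1(C vs Q,V) = 2
u_1(D vs Q,V) = 6
max payoff 6 at {B,D}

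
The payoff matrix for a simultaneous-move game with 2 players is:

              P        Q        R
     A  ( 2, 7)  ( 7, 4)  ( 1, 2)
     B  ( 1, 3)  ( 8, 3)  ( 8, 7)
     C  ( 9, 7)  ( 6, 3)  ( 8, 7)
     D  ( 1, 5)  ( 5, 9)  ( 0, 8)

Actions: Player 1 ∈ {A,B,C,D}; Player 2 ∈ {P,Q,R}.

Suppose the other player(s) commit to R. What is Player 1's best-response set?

BR_1 = {B,C}

u_1(A vs R) = 1
u_1(B vs R) = 8
u_1(C vs R) = 8
u_1(D vs R) = 0
max payoff 8 at {B,C}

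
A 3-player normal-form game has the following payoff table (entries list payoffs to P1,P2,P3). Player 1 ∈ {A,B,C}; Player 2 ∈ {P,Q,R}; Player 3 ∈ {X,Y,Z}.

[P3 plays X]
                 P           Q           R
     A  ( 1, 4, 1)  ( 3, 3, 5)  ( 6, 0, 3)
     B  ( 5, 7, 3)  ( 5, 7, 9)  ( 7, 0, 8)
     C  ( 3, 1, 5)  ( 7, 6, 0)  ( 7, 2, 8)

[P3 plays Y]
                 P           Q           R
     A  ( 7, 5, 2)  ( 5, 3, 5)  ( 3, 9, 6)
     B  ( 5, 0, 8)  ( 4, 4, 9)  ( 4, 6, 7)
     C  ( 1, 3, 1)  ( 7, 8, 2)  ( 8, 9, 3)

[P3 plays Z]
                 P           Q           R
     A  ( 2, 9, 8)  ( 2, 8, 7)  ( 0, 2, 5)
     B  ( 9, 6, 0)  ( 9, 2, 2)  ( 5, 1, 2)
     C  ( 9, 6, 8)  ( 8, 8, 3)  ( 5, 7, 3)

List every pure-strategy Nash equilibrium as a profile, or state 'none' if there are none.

No pure NE.

(A,P,X): not NE [P1→B gives 5>1; P3→Z gives 8>1]
(A,P,Y): not NE [P2→R gives 9>5; P3→Z gives 8>2]
(A,P,Z): not NE [P1→C gives 9>2]
(A,Q,X): not NE [P1→C gives 7>3; P2→P gives 4>3; P3→Z gives 7>5]
(A,Q,Y): not NE [P1→C gives 7>5; P2→R gives 9>3; P3→Z gives 7>5]
(A,Q,Z): not NE [P1→B gives 9>2; P2→P gives 9>8]
(A,R,X): not NE [P1→C gives 7>6; P2→P gives 4>0; P3→Y gives 6>3]
(A,R,Y): not NE [P1→C gives 8>3]
(A,R,Z): not NE [P1→C gives 5>0; P2→P gives 9>2; P3→Y gives 6>5]
(B,P,X): not NE [P3→Y gives 8>3]
(B,P,Y): not NE [P1→A gives 7>5; P2→R gives 6>0]
(B,P,Z): not NE [P3→Y gives 8>0]
(B,Q,X): not NE [P1→C gives 7>5]
(B,Q,Y): not NE [P1→C gives 7>4; P2→R gives 6>4]
(B,Q,Z): not NE [P2→P gives 6>2; P3→Y gives 9>2]
(B,R,X): not NE [P2→Q gives 7>0]
(B,R,Y): not NE [P1→C gives 8>4; P3→X gives 8>7]
(B,R,Z): not NE [P2→P gives 6>1; P3→X gives 8>2]
(C,P,X): not NE [P1→B gives 5>3; P2→Q gives 6>1; P3→Z gives 8>5]
(C,P,Y): not NE [P1→A gives 7>1; P2→R gives 9>3; P3→Z gives 8>1]
(C,P,Z): not NE [P2→Q gives 8>6]
(C,Q,X): not NE [P3→Z gives 3>0]
(C,Q,Y): not NE [P2→R gives 9>8; P3→Z gives 3>2]
(C,Q,Z): not NE [P1→B gives 9>8]
(C,R,X): not NE [P2→Q gives 6>2]
(C,R,Y): not NE [P3→X gives 8>3]
(C,R,Z): not NE [P2→Q gives 8>7; P3→X gives 8>3]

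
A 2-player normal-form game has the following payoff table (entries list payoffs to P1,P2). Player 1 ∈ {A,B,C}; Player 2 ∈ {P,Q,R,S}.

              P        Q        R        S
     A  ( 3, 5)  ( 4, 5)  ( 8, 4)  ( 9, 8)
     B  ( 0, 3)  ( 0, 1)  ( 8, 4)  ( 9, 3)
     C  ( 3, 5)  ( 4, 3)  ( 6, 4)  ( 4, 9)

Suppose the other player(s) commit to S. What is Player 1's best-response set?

u_1(A vs S) = 9
u_1(B vs S) = 9
u_1(C vs S) = 4
max payoff 9 at {A,B}

argmax u_1 = {A,B}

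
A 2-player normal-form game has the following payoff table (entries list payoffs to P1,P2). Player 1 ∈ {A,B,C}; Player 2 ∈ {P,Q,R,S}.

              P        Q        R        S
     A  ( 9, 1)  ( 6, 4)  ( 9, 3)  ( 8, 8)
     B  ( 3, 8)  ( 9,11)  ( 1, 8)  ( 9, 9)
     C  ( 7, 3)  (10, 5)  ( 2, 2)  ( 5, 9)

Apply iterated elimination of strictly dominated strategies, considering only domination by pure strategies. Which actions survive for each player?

Remaining: P1:{B,C} P2:{Q,S}

P2 drop P (Q beats it: A:4>1 B:11>8 C:5>3)
P2 drop R (Q beats it: A:4>3 B:11>8 C:5>2)
P1 drop A (B beats it: Q:9>6 S:9>8)
P1→{B,C} P2→{Q,S}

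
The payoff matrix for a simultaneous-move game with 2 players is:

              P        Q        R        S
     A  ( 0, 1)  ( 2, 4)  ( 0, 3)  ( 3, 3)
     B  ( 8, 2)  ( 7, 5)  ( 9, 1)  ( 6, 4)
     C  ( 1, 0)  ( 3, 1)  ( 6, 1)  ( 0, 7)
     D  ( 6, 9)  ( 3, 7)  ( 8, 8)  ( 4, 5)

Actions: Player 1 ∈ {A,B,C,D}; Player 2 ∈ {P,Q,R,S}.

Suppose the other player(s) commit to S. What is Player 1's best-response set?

P1 best: {B}

u_1(A vs S) = 3
u_1(B vs S) = 6
u_1(C vs S) = 0
u_1(D vs S) = 4
max payoff 6 at {B}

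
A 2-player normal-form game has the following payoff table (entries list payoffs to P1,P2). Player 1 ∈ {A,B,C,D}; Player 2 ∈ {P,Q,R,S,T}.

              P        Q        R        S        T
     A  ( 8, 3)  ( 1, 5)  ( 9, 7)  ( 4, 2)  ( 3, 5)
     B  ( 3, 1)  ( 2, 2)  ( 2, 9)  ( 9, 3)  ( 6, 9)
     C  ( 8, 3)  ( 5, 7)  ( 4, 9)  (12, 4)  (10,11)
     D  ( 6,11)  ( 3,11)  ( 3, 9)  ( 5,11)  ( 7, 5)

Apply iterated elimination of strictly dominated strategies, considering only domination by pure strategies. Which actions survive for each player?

Remaining: P1:{A,C} P2:{R,T}

P1 drop B (C beats it: P:8>3 Q:5>2 R:4>2 S:12>9 T:10>6)
P1 drop D (C beats it: P:8>6 Q:5>3 R:4>3 S:12>5 T:10>7)
P2 drop P (Q beats it: A:5>3 C:7>3)
P2 drop Q (R beats it: A:7>5 C:9>7)
P2 drop S (R beats it: A:7>2 C:9>4)
P1→{A,C} P2→{R,T}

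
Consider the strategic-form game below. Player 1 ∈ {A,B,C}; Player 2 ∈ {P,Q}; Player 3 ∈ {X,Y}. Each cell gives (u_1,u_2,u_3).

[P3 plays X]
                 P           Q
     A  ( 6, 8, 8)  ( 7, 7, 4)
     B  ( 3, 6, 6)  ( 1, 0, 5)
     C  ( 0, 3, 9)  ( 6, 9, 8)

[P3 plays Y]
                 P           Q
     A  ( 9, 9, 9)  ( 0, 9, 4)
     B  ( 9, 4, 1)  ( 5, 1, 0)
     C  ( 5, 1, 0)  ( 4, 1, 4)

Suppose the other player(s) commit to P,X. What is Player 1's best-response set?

argmax u_1 = {A}

u_1(A vs P,X) = 6
u_1(B vs P,X) = 3
u_1(C vs P,X) = 0
max payoff 6 at {A}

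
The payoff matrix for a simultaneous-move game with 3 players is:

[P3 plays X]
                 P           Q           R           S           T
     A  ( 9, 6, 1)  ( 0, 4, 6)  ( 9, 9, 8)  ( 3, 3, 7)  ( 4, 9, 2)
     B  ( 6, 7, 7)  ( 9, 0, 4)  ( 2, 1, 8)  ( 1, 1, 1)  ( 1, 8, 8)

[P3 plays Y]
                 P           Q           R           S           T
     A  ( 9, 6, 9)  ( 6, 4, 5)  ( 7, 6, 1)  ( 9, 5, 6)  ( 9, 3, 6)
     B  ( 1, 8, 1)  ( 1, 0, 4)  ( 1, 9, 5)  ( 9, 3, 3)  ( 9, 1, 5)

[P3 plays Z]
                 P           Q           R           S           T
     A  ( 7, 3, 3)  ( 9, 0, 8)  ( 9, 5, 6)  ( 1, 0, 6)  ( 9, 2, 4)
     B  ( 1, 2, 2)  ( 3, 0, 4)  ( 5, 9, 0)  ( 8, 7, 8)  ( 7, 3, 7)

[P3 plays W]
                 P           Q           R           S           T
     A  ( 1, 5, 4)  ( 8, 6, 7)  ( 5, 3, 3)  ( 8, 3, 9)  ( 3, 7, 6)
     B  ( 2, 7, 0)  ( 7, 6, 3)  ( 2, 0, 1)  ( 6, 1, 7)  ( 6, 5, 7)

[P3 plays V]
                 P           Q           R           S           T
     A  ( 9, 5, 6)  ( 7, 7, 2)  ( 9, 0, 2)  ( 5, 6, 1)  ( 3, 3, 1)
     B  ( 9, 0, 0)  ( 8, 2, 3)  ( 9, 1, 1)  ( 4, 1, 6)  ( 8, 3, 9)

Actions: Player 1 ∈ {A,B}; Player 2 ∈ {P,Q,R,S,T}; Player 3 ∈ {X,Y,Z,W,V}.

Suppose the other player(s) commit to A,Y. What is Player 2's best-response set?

P2 best: {P,R}

u_2(P vs A,Y) = 6
u_2(Q vs A,Y) = 4
u_2(R vs A,Y) = 6
u_2(S vs A,Y) = 5
u_2(T vs A,Y) = 3
max payoff 6 at {P,R}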